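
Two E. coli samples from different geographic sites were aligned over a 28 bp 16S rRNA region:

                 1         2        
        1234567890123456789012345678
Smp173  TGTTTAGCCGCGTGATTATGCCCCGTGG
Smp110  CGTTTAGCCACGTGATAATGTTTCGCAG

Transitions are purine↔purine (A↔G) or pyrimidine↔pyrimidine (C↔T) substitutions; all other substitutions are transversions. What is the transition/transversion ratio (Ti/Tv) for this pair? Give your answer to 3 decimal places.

7.000

The sequences differ at positions 1 (T/C, transition), 10 (G/A, transition), 17 (T/A, transversion), 21 (C/T, transition), 22 (C/T, transition), 23 (C/T, transition), 26 (T/C, transition), 27 (G/A, transition).
Of the 8 differences, 7 transitions and 1 transversion, so Ti/Tv = 7/1 = 7.000.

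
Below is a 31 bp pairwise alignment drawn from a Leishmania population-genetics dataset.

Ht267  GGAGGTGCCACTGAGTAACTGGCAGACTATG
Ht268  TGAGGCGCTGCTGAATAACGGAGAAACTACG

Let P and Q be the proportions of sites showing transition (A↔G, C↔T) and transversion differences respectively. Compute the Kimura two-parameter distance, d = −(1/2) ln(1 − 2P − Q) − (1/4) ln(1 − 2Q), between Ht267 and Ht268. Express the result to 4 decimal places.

0.4512

Differing sites — 1:G/T (Tv); 6:T/C (Ti); 9:C/T (Ti); 10:A/G (Ti); 15:G/A (Ti); 20:T/G (Tv); 22:G/A (Ti); 23:C/G (Tv); 25:G/A (Ti); 30:T/C (Ti).
Of the 10 differences, 7 transitions and 3 transversions over 31 sites: P = 7/31 = 0.225806, Q = 3/31 = 0.096774.
d = −0.5·ln(0.451614) − 0.25·ln(0.806452) = −0.5·(-0.794927) − 0.25·(-0.215111) = 0.4512.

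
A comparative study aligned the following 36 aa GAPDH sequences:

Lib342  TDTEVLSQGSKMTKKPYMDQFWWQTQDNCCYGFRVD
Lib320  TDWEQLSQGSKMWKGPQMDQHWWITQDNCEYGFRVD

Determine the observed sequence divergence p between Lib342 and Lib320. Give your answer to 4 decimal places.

The sequences differ at positions 3 (T/W), 5 (V/Q), 13 (T/W), 15 (K/G), 17 (Y/Q), 21 (F/H), 24 (Q/I), 30 (C/E).
There are 8 differences over 36 sites, so p = 8/36 = 0.2222.

0.2222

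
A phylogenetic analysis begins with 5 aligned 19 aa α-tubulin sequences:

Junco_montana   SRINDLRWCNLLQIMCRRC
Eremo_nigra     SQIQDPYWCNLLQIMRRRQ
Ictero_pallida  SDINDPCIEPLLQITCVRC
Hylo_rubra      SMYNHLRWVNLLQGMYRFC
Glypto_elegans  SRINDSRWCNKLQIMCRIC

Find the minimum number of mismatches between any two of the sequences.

Pairwise Hamming distances:
  Junco_montana vs Eremo_nigra: 6
  Junco_montana vs Ictero_pallida: 8
  Junco_montana vs Hylo_rubra: 7
  Junco_montana vs Glypto_elegans: 3
  Eremo_nigra vs Ictero_pallida: 10
  Eremo_nigra vs Hylo_rubra: 11
  Eremo_nigra vs Glypto_elegans: 8
  Ictero_pallida vs Hylo_rubra: 13
  Ictero_pallida vs Glypto_elegans: 10
  Hylo_rubra vs Glypto_elegans: 9
The smallest is 3, between Junco_montana and Glypto_elegans.

3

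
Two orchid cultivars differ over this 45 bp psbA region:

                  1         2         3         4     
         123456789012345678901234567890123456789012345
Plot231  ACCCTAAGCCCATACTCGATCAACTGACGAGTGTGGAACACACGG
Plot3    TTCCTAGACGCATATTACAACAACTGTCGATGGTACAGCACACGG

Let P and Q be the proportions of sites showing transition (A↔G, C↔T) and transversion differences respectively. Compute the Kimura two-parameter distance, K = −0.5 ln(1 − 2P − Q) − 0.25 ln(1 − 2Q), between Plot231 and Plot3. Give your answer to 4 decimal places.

0.4420

Mismatches occur at site 1 (A→T, transversion), site 2 (C→T, transition), site 7 (A→G, transition), site 8 (G→A, transition), site 10 (C→G, transversion), site 15 (C→T, transition), site 17 (C→A, transversion), site 18 (G→C, transversion), site 20 (T→A, transversion), site 27 (A→T, transversion), site 31 (G→T, transversion), site 32 (T→G, transversion), site 35 (G→A, transition), site 36 (G→C, transversion), site 38 (A→G, transition).
Of the 15 differences, 6 transitions and 9 transversions over 45 sites: P = 6/45 = 0.133333, Q = 9/45 = 0.200000.
d = −0.5·ln(0.533334) − 0.25·ln(0.600000) = −0.5·(-0.628607) − 0.25·(-0.510826) = 0.4420.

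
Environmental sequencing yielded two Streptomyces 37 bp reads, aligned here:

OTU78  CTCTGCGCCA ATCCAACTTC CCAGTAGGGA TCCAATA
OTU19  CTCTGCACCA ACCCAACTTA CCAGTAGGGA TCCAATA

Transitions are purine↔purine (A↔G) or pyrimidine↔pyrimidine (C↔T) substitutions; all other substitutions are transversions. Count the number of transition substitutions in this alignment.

2

The sequences differ at positions 7 (G/A, transition), 12 (T/C, transition), 20 (C/A, transversion).
Of the 3 differences, 2 transitions and 1 transversion, so the answer is 2.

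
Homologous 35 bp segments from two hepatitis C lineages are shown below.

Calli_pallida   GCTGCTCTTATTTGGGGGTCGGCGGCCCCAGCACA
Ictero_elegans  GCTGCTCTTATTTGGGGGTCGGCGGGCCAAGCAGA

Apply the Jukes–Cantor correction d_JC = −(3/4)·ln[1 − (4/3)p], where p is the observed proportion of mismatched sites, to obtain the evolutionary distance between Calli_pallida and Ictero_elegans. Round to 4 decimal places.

Differing sites — 26:C/G; 29:C/A; 34:C/G.
p = 3/35 = 0.085714.
d = −0.75 · ln(1 − (4/3)·0.085714) = −0.75 · ln(0.885715) = −0.75 · (-0.121360) = 0.0910.

0.0910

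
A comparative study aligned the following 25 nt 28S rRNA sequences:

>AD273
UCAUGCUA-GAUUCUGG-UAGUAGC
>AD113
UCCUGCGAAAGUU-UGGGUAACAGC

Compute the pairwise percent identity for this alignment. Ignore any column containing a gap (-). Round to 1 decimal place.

Excluding the 3 gap columns leaves 22 comparable sites.
Mismatches occur at site 3 (A↔C), site 7 (U↔G), site 10 (G↔A), site 11 (A↔G), site 21 (G↔A), site 22 (U↔C).
16 of the 22 comparable sites match, so the percent identity is 16/22 × 100 = 72.7%.

72.7%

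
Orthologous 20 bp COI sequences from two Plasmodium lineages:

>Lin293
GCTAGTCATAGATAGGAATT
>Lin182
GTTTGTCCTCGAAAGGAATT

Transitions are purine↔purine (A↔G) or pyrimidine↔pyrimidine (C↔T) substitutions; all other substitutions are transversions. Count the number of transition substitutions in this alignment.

The sequences differ at positions 2 (C/T, transition), 4 (A/T, transversion), 8 (A/C, transversion), 10 (A/C, transversion), 13 (T/A, transversion).
Of the 5 differences, 1 transition and 4 transversions, so the answer is 1.

1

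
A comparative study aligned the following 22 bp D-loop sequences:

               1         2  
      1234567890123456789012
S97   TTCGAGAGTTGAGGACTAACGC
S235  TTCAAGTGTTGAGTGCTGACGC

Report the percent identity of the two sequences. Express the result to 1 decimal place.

Differing sites — 4:G/A; 7:A/T; 14:G/T; 15:A/G; 18:A/G.
17 of the 22 sites match, so the percent identity is 17/22 × 100 = 77.3%.

77.3%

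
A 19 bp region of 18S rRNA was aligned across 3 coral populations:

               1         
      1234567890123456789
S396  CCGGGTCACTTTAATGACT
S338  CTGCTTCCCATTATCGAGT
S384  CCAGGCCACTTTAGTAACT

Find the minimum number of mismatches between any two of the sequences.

4

Pairwise Hamming distances:
  S396 vs S338: 8
  S396 vs S384: 4
  S338 vs S384: 11
The smallest is 4, between S396 and S384.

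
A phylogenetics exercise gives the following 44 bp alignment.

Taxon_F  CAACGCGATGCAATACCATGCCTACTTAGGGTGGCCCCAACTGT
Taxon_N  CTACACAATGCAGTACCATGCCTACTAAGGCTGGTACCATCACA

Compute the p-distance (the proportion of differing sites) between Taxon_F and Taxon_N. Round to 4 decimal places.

The sequences differ at positions 2 (A/T), 5 (G/A), 7 (G/A), 13 (A/G), 27 (T/A), 31 (G/C), 35 (C/T), 36 (C/A), 40 (A/T), 42 (T/A), 43 (G/C), 44 (T/A).
There are 12 differences over 44 sites, so p = 12/44 = 0.2727.

0.2727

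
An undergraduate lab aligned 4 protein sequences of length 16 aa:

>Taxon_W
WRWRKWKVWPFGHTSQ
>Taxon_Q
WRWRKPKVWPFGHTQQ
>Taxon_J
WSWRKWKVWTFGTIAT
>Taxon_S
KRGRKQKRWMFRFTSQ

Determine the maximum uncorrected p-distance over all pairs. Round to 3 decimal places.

0.688

Pairwise Hamming distances:
  Taxon_W vs Taxon_Q: 2
  Taxon_W vs Taxon_J: 6
  Taxon_W vs Taxon_S: 7
  Taxon_Q vs Taxon_J: 7
  Taxon_Q vs Taxon_S: 8
  Taxon_J vs Taxon_S: 11
The largest is 11 mismatches, between Taxon_J and Taxon_S; p = 11/16 = 0.688.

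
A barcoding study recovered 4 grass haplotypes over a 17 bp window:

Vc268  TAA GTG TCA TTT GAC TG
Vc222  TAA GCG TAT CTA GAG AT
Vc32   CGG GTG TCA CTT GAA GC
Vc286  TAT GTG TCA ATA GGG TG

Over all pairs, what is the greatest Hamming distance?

Pairwise Hamming distances:
  Vc268 vs Vc222: 8
  Vc268 vs Vc32: 7
  Vc268 vs Vc286: 5
  Vc222 vs Vc32: 10
  Vc222 vs Vc286: 8
  Vc32 vs Vc286: 9
The largest is 10, between Vc222 and Vc32.

10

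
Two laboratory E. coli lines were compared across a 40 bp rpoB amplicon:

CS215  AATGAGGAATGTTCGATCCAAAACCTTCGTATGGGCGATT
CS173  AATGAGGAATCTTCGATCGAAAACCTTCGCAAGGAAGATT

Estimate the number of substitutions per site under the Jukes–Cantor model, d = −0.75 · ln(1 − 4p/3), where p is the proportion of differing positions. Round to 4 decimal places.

0.1674

The sequences differ at positions 11 (G/C), 19 (C/G), 30 (T/C), 32 (T/A), 35 (G/A), 36 (C/A).
p = 6/40 = 0.150000.
d = −0.75 · ln(1 − (4/3)·0.150000) = −0.75 · ln(0.800000) = −0.75 · (-0.223144) = 0.1674.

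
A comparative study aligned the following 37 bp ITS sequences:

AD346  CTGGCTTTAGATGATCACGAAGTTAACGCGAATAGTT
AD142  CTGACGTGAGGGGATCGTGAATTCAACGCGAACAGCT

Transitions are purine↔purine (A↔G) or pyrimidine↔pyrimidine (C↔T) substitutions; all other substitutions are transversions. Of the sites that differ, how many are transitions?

The sequences differ at positions 4 (G/A, transition), 6 (T/G, transversion), 8 (T/G, transversion), 11 (A/G, transition), 12 (T/G, transversion), 17 (A/G, transition), 18 (C/T, transition), 22 (G/T, transversion), 24 (T/C, transition), 33 (T/C, transition), 36 (T/C, transition).
Of the 11 differences, 7 transitions and 4 transversions, so the answer is 7.

7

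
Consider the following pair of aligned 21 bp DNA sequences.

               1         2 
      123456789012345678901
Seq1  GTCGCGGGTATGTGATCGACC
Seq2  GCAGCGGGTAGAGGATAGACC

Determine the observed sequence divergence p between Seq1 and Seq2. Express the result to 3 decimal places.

0.286

Mismatches occur at site 2 (T↔C), site 3 (C↔A), site 11 (T↔G), site 12 (G↔A), site 13 (T↔G), site 17 (C↔A).
There are 6 differences over 21 sites, so p = 6/21 = 0.286.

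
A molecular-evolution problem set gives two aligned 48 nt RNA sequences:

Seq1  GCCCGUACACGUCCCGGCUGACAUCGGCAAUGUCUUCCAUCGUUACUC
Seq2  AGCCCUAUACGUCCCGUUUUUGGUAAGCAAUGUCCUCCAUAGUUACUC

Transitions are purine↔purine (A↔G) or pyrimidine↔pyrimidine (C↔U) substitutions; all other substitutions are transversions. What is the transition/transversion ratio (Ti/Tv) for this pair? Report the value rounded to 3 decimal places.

Differing sites — 1:G/A (Ti); 2:C/G (Tv); 5:G/C (Tv); 8:C/U (Ti); 17:G/U (Tv); 18:C/U (Ti); 20:G/U (Tv); 21:A/U (Tv); 22:C/G (Tv); 23:A/G (Ti); 25:C/A (Tv); 26:G/A (Ti); 35:U/C (Ti); 41:C/A (Tv).
Of the 14 differences, 6 transitions and 8 transversions, so Ti/Tv = 6/8 = 0.750.

0.750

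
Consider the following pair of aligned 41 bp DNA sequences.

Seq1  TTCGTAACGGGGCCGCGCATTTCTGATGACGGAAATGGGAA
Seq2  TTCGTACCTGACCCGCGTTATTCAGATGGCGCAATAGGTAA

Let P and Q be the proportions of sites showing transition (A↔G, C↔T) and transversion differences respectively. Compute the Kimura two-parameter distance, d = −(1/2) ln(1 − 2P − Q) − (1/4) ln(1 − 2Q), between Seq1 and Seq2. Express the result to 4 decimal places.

0.4146

Mismatches occur at site 7 (A→C, transversion), site 9 (G→T, transversion), site 11 (G→A, transition), site 12 (G→C, transversion), site 18 (C→T, transition), site 19 (A→T, transversion), site 20 (T→A, transversion), site 24 (T→A, transversion), site 29 (A→G, transition), site 32 (G→C, transversion), site 35 (A→T, transversion), site 36 (T→A, transversion), site 39 (G→T, transversion).
Of the 13 differences, 3 transitions and 10 transversions over 41 sites: P = 3/41 = 0.073171, Q = 10/41 = 0.243902.
d = −0.5·ln(0.609756) − 0.25·ln(0.512196) = −0.5·(-0.494696) − 0.25·(-0.669048) = 0.4146.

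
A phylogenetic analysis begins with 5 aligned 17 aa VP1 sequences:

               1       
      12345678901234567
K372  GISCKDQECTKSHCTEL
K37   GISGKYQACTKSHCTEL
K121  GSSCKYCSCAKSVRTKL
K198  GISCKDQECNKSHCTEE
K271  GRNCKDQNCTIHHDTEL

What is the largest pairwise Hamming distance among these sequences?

11

Pairwise Hamming distances:
  K372 vs K37: 3
  K372 vs K121: 8
  K372 vs K198: 2
  K372 vs K271: 6
  K37 vs K121: 8
  K37 vs K198: 5
  K37 vs K271: 8
  K121 vs K198: 9
  K121 vs K271: 11
  K198 vs K271: 8
The largest is 11, between K121 and K271.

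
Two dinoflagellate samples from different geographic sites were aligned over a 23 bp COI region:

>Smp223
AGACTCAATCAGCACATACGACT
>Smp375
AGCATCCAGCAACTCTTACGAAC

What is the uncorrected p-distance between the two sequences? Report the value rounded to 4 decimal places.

0.3913

Mismatches occur at site 3 (A↔C), site 4 (C↔A), site 7 (A↔C), site 9 (T↔G), site 12 (G↔A), site 14 (A↔T), site 16 (A↔T), site 22 (C↔A), site 23 (T↔C).
There are 9 differences over 23 sites, so p = 9/23 = 0.3913.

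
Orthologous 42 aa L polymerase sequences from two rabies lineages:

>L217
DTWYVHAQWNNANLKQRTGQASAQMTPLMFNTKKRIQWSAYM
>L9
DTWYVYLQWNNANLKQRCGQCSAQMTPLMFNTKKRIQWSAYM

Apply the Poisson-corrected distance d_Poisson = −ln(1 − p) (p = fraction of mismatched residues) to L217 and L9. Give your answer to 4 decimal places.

Mismatches occur at site 6 (H↔Y), site 7 (A↔L), site 18 (T↔C), site 21 (A↔C).
p = 4/42 = 0.095238.
d = −ln(1 − 0.095238) = −ln(0.904762) = 0.1001.

0.1001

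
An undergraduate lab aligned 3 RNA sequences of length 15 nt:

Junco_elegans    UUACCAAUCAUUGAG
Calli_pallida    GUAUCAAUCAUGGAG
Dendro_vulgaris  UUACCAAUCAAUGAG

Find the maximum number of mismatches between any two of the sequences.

Pairwise Hamming distances:
  Junco_elegans vs Calli_pallida: 3
  Junco_elegans vs Dendro_vulgaris: 1
  Calli_pallida vs Dendro_vulgaris: 4
The largest is 4, between Calli_pallida and Dendro_vulgaris.

4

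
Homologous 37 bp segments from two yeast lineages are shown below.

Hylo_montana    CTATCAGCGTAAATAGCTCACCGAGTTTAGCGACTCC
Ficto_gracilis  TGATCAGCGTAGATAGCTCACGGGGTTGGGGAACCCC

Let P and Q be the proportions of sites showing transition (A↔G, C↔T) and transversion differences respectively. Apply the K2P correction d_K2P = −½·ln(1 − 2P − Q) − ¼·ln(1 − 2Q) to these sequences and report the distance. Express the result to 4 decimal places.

Differing sites — 1:C/T (Ti); 2:T/G (Tv); 12:A/G (Ti); 22:C/G (Tv); 24:A/G (Ti); 28:T/G (Tv); 29:A/G (Ti); 31:C/G (Tv); 32:G/A (Ti); 35:T/C (Ti).
Of the 10 differences, 6 transitions and 4 transversions over 37 sites: P = 6/37 = 0.162162, Q = 4/37 = 0.108108.
d = −0.5·ln(0.567568) − 0.25·ln(0.783784) = −0.5·(-0.566395) − 0.25·(-0.243622) = 0.3441.

0.3441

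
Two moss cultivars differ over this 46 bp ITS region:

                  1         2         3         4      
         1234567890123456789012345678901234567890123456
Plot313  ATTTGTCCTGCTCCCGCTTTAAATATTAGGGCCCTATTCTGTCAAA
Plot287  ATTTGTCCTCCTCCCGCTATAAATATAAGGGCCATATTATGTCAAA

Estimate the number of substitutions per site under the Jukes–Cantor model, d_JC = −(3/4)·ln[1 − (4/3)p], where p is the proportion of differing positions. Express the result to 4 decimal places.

0.1174

Mismatches occur at site 10 (G↔C), site 19 (T↔A), site 27 (T↔A), site 34 (C↔A), site 39 (C↔A).
p = 5/46 = 0.108696.
d = −0.75 · ln(1 − (4/3)·0.108696) = −0.75 · ln(0.855072) = −0.75 · (-0.156570) = 0.1174.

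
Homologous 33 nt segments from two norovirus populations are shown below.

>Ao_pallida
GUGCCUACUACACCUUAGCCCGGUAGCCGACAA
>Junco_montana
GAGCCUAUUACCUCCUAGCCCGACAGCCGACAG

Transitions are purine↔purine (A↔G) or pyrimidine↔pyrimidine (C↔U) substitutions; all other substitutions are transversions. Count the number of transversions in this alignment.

2

Differing sites — 2:U/A (Tv); 8:C/U (Ti); 12:A/C (Tv); 13:C/U (Ti); 15:U/C (Ti); 23:G/A (Ti); 24:U/C (Ti); 33:A/G (Ti).
Of the 8 differences, 6 transitions and 2 transversions, so the answer is 2.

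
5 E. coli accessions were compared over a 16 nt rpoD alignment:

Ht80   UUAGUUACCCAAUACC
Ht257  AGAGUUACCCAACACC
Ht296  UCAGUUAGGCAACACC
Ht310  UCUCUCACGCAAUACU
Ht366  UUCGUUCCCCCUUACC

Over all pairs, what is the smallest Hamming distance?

3

Pairwise Hamming distances:
  Ht80 vs Ht257: 3
  Ht80 vs Ht296: 4
  Ht80 vs Ht310: 6
  Ht80 vs Ht366: 4
  Ht257 vs Ht296: 4
  Ht257 vs Ht310: 8
  Ht257 vs Ht366: 7
  Ht296 vs Ht310: 6
  Ht296 vs Ht366: 8
  Ht310 vs Ht366: 9
The smallest is 3, between Ht80 and Ht257.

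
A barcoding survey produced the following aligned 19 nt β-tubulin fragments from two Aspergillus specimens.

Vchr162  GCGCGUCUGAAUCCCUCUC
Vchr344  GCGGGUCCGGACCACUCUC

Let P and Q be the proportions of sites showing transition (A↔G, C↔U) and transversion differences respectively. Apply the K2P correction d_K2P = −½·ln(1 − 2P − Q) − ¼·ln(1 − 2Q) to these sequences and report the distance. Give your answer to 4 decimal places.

0.3324

Mismatches occur at site 4 (C→G, transversion), site 8 (U→C, transition), site 10 (A→G, transition), site 12 (U→C, transition), site 14 (C→A, transversion).
Of the 5 differences, 3 transitions and 2 transversions over 19 sites: P = 3/19 = 0.157895, Q = 2/19 = 0.105263.
d = −0.5·ln(0.578947) − 0.25·ln(0.789474) = −0.5·(-0.546544) − 0.25·(-0.236388) = 0.3324.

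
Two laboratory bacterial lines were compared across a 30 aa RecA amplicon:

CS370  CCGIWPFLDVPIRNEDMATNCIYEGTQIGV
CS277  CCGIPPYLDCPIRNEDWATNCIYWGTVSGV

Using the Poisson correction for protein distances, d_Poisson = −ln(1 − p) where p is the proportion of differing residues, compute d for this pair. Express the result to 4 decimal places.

0.2657

The sequences differ at positions 5 (W/P), 7 (F/Y), 10 (V/C), 17 (M/W), 24 (E/W), 27 (Q/V), 28 (I/S).
p = 7/30 = 0.233333.
d = −ln(1 − 0.233333) = −ln(0.766667) = 0.2657.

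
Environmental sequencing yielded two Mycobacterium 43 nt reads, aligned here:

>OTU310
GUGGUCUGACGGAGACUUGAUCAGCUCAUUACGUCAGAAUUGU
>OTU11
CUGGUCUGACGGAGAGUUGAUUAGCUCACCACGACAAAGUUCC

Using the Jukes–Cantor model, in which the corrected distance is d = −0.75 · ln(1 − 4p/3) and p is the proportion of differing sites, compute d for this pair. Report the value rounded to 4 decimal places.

0.2784

Mismatches occur at site 1 (G/C), site 16 (C/G), site 22 (C/U), site 29 (U/C), site 30 (U/C), site 34 (U/A), site 37 (G/A), site 39 (A/G), site 42 (G/C), site 43 (U/C).
p = 10/43 = 0.232558.
d = −0.75 · ln(1 − (4/3)·0.232558) = −0.75 · ln(0.689923) = −0.75 · (-0.371175) = 0.2784.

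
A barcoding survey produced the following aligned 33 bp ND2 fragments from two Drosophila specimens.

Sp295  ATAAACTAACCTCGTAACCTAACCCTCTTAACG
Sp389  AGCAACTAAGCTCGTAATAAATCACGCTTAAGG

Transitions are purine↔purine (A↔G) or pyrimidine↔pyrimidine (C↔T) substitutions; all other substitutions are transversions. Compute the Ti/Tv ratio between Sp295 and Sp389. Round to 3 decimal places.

Differing sites — 2:T/G (Tv); 3:A/C (Tv); 10:C/G (Tv); 18:C/T (Ti); 19:C/A (Tv); 20:T/A (Tv); 22:A/T (Tv); 24:C/A (Tv); 26:T/G (Tv); 32:C/G (Tv).
Of the 10 differences, 1 transition and 9 transversions, so Ti/Tv = 1/9 = 0.111.

0.111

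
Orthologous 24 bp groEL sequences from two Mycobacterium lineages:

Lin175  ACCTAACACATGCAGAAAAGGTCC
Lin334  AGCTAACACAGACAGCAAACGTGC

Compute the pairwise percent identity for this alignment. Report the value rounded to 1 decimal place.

75.0%

The sequences differ at positions 2 (C/G), 11 (T/G), 12 (G/A), 16 (A/C), 20 (G/C), 23 (C/G).
18 of the 24 sites match, so the percent identity is 18/24 × 100 = 75.0%.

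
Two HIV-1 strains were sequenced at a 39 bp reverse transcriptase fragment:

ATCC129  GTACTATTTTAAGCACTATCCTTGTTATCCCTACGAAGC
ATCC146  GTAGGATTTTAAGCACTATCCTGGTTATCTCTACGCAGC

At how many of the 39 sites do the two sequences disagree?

5

The sequences differ at positions 4 (C/G), 5 (T/G), 23 (T/G), 30 (C/T), 36 (A/C).
That gives 5 mismatches out of 39 aligned sites, so the Hamming distance is 5.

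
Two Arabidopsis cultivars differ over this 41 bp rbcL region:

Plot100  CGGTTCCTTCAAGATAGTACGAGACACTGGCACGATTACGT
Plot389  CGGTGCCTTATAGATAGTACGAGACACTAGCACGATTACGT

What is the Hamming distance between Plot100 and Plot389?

4

Mismatches occur at site 5 (T↔G), site 10 (C↔A), site 11 (A↔T), site 29 (G↔A).
That gives 4 mismatches out of 41 aligned sites, so the Hamming distance is 4.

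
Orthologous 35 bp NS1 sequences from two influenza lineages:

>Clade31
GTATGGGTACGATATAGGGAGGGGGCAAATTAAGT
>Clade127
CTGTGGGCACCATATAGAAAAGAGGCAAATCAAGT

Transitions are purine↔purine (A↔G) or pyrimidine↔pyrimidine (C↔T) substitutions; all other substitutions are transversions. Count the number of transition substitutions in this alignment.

The sequences differ at positions 1 (G/C, transversion), 3 (A/G, transition), 8 (T/C, transition), 11 (G/C, transversion), 18 (G/A, transition), 19 (G/A, transition), 21 (G/A, transition), 23 (G/A, transition), 31 (T/C, transition).
Of the 9 differences, 7 transitions and 2 transversions, so the answer is 7.

7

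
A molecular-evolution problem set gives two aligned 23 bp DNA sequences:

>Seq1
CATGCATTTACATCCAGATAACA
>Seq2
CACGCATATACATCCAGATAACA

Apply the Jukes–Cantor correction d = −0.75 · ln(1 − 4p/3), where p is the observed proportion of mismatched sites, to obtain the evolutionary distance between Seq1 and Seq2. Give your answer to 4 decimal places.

0.0924

Differing sites — 3:T/C; 8:T/A.
p = 2/23 = 0.086957.
d = −0.75 · ln(1 − (4/3)·0.086957) = −0.75 · ln(0.884057) = −0.75 · (-0.123234) = 0.0924.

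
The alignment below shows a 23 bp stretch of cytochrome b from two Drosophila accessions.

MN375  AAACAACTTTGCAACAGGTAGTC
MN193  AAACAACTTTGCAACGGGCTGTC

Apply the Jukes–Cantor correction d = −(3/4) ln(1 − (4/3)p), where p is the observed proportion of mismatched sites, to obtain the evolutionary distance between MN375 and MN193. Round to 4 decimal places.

Mismatches occur at site 16 (A/G), site 19 (T/C), site 20 (A/T).
p = 3/23 = 0.130435.
d = −0.75 · ln(1 − (4/3)·0.130435) = −0.75 · ln(0.826087) = −0.75 · (-0.191055) = 0.1433.

0.1433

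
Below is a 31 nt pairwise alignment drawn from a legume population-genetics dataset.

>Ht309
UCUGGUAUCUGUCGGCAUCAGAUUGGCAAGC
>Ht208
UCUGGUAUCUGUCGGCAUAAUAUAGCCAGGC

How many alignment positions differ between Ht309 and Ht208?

5

The sequences differ at positions 19 (C/A), 21 (G/U), 24 (U/A), 26 (G/C), 29 (A/G).
That gives 5 mismatches out of 31 aligned sites, so the Hamming distance is 5.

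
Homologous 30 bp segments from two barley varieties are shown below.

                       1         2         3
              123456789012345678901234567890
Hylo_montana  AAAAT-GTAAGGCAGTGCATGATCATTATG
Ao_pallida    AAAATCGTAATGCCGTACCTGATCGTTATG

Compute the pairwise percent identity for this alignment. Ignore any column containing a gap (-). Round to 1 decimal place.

82.8%

Excluding the 1 gap column leaves 29 comparable sites.
Mismatches occur at site 11 (G/T), site 14 (A/C), site 17 (G/A), site 19 (A/C), site 25 (A/G).
24 of the 29 comparable sites match, so the percent identity is 24/29 × 100 = 82.8%.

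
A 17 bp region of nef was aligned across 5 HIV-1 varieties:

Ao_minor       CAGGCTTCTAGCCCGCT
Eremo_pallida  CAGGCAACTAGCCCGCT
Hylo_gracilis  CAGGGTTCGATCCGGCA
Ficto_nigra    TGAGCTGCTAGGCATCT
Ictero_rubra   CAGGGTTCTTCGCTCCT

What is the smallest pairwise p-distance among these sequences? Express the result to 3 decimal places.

Pairwise Hamming distances:
  Ao_minor vs Eremo_pallida: 2
  Ao_minor vs Hylo_gracilis: 5
  Ao_minor vs Ficto_nigra: 7
  Ao_minor vs Ictero_rubra: 6
  Eremo_pallida vs Hylo_gracilis: 7
  Eremo_pallida vs Ficto_nigra: 8
  Eremo_pallida vs Ictero_rubra: 8
  Hylo_gracilis vs Ficto_nigra: 11
  Hylo_gracilis vs Ictero_rubra: 7
  Ficto_nigra vs Ictero_rubra: 9
The smallest is 2 mismatches, between Ao_minor and Eremo_pallida; p = 2/17 = 0.118.

0.118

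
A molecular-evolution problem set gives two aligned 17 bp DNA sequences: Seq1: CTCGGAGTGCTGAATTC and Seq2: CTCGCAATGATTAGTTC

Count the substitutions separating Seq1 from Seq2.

The sequences differ at positions 5 (G/C), 7 (G/A), 10 (C/A), 12 (G/T), 14 (A/G).
That gives 5 mismatches out of 17 aligned sites, so the Hamming distance is 5.

5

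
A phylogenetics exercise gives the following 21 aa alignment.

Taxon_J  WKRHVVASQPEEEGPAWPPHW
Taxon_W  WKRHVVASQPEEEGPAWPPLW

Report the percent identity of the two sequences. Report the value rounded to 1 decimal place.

95.2%

A single mismatch occurs at site 20 (H↔L).
20 of the 21 sites match, so the percent identity is 20/21 × 100 = 95.2%.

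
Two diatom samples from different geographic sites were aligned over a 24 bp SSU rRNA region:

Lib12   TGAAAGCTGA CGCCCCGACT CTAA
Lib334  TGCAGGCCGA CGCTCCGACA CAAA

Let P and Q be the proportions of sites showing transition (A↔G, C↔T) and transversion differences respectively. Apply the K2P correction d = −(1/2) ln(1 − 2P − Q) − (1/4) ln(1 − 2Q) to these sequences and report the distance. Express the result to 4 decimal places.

0.3069

Differing sites — 3:A/C (Tv); 5:A/G (Ti); 8:T/C (Ti); 14:C/T (Ti); 20:T/A (Tv); 22:T/A (Tv).
Of the 6 differences, 3 transitions and 3 transversions over 24 sites: P = 3/24 = 0.125000, Q = 3/24 = 0.125000.
d = −0.5·ln(0.625000) − 0.25·ln(0.750000) = −0.5·(-0.470004) − 0.25·(-0.287682) = 0.3069.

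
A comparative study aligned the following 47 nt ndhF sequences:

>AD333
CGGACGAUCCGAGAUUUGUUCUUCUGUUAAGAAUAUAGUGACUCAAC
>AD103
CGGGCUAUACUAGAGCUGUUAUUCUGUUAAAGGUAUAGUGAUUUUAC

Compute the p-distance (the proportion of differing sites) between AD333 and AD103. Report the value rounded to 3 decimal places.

The sequences differ at positions 4 (A/G), 6 (G/U), 9 (C/A), 11 (G/U), 15 (U/G), 16 (U/C), 21 (C/A), 31 (G/A), 32 (A/G), 33 (A/G), 42 (C/U), 44 (C/U), 45 (A/U).
There are 13 differences over 47 sites, so p = 13/47 = 0.277.

0.277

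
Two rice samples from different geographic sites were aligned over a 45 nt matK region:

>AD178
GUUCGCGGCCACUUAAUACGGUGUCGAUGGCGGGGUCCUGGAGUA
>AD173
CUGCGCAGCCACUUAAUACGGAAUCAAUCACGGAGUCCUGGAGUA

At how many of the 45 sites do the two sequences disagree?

9

The sequences differ at positions 1 (G/C), 3 (U/G), 7 (G/A), 22 (U/A), 23 (G/A), 26 (G/A), 29 (G/C), 30 (G/A), 34 (G/A).
That gives 9 mismatches out of 45 aligned sites, so the Hamming distance is 9.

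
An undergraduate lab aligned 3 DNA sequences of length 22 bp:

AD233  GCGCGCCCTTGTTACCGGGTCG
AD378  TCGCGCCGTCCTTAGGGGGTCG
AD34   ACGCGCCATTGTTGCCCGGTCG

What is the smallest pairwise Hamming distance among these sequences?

4

Pairwise Hamming distances:
  AD233 vs AD378: 6
  AD233 vs AD34: 4
  AD378 vs AD34: 8
The smallest is 4, between AD233 and AD34.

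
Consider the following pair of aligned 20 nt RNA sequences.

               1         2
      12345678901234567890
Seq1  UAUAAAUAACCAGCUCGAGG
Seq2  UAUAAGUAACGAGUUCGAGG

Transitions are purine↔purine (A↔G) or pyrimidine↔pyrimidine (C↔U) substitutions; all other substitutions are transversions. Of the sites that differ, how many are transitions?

Differing sites — 6:A/G (Ti); 11:C/G (Tv); 14:C/U (Ti).
Of the 3 differences, 2 transitions and 1 transversion, so the answer is 2.

2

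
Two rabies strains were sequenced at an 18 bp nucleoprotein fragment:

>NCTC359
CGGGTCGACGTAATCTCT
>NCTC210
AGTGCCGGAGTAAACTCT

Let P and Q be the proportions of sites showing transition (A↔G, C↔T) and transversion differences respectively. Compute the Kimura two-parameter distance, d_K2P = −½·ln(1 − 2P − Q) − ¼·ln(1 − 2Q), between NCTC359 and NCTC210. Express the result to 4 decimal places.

Mismatches occur at site 1 (C/A, transversion), site 3 (G/T, transversion), site 5 (T/C, transition), site 8 (A/G, transition), site 9 (C/A, transversion), site 14 (T/A, transversion).
Of the 6 differences, 2 transitions and 4 transversions over 18 sites: P = 2/18 = 0.111111, Q = 4/18 = 0.222222.
d = −0.5·ln(0.555556) − 0.25·ln(0.555556) = −0.5·(-0.587786) − 0.25·(-0.587786) = 0.4408.

0.4408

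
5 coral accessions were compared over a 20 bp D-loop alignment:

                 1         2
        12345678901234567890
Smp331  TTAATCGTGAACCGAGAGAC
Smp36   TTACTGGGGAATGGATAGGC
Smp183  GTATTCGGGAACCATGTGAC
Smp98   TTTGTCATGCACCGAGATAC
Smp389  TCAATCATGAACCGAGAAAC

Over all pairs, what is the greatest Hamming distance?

11

Pairwise Hamming distances:
  Smp331 vs Smp36: 7
  Smp331 vs Smp183: 6
  Smp331 vs Smp98: 5
  Smp331 vs Smp389: 3
  Smp36 vs Smp183: 10
  Smp36 vs Smp98: 11
  Smp36 vs Smp389: 10
  Smp183 vs Smp98: 10
  Smp183 vs Smp389: 9
  Smp98 vs Smp389: 5
The largest is 11, between Smp36 and Smp98.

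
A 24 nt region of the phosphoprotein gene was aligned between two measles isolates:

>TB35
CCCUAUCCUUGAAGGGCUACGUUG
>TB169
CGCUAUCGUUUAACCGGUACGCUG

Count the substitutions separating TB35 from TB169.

Differing sites — 2:C/G; 8:C/G; 11:G/U; 14:G/C; 15:G/C; 17:C/G; 22:U/C.
That gives 7 mismatches out of 24 aligned sites, so the Hamming distance is 7.

7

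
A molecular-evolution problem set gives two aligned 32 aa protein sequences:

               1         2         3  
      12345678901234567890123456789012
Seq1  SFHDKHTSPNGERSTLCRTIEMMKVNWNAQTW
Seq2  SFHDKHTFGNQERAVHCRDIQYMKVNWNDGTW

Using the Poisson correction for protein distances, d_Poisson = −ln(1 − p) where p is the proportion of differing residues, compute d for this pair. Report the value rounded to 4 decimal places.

0.4212

The sequences differ at positions 8 (S/F), 9 (P/G), 11 (G/Q), 14 (S/A), 15 (T/V), 16 (L/H), 19 (T/D), 21 (E/Q), 22 (M/Y), 29 (A/D), 30 (Q/G).
p = 11/32 = 0.343750.
d = −ln(1 − 0.343750) = −ln(0.656250) = 0.4212.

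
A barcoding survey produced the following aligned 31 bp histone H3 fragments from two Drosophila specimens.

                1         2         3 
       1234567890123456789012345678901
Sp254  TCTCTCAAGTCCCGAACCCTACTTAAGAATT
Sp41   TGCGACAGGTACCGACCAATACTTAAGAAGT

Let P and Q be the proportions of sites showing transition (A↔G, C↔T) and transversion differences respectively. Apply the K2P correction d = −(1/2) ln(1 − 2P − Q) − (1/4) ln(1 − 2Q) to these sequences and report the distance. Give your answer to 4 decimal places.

0.4263

The sequences differ at positions 2 (C/G, transversion), 3 (T/C, transition), 4 (C/G, transversion), 5 (T/A, transversion), 8 (A/G, transition), 11 (C/A, transversion), 16 (A/C, transversion), 18 (C/A, transversion), 19 (C/A, transversion), 30 (T/G, transversion).
Of the 10 differences, 2 transitions and 8 transversions over 31 sites: P = 2/31 = 0.064516, Q = 8/31 = 0.258065.
d = −0.5·ln(0.612903) − 0.25·ln(0.483870) = −0.5·(-0.489549) − 0.25·(-0.725939) = 0.4263.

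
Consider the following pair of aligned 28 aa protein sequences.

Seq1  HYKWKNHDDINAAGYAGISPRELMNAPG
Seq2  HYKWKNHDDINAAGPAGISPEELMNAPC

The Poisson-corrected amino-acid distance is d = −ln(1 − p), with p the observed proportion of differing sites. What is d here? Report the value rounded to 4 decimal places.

0.1133

The sequences differ at positions 15 (Y/P), 21 (R/E), 28 (G/C).
p = 3/28 = 0.107143.
d = −ln(1 − 0.107143) = −ln(0.892857) = 0.1133.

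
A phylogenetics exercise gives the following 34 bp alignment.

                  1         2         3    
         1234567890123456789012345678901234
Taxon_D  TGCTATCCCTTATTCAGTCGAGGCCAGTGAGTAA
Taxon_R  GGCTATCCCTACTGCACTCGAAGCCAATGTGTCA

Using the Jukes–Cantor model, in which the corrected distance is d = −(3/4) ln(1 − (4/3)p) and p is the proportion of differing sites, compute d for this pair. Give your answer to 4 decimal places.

Differing sites — 1:T/G; 11:T/A; 12:A/C; 14:T/G; 17:G/C; 22:G/A; 27:G/A; 30:A/T; 33:A/C.
p = 9/34 = 0.264706.
d = −0.75 · ln(1 − (4/3)·0.264706) = −0.75 · ln(0.647059) = −0.75 · (-0.435318) = 0.3265.

0.3265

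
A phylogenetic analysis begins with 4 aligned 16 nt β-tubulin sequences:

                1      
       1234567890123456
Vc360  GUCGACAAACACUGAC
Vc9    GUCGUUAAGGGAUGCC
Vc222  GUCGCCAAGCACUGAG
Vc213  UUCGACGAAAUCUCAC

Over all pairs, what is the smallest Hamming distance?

3

Pairwise Hamming distances:
  Vc360 vs Vc9: 7
  Vc360 vs Vc222: 3
  Vc360 vs Vc213: 5
  Vc9 vs Vc222: 7
  Vc9 vs Vc213: 10
  Vc222 vs Vc213: 8
The smallest is 3, between Vc360 and Vc222.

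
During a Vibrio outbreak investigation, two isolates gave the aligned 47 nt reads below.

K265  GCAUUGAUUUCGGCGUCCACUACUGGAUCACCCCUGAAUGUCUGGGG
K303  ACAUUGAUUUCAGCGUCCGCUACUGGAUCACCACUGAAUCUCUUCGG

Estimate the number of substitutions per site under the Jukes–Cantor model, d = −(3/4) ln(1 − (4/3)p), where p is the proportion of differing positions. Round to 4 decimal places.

Mismatches occur at site 1 (G↔A), site 12 (G↔A), site 19 (A↔G), site 33 (C↔A), site 40 (G↔C), site 44 (G↔U), site 45 (G↔C).
p = 7/47 = 0.148936.
d = −0.75 · ln(1 − (4/3)·0.148936) = −0.75 · ln(0.801419) = −0.75 · (-0.221371) = 0.1660.

0.1660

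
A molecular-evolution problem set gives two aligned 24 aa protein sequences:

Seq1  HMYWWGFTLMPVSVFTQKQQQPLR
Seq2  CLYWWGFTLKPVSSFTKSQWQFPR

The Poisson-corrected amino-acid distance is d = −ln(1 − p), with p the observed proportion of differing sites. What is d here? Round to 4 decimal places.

0.4700

The sequences differ at positions 1 (H/C), 2 (M/L), 10 (M/K), 14 (V/S), 17 (Q/K), 18 (K/S), 20 (Q/W), 22 (P/F), 23 (L/P).
p = 9/24 = 0.375000.
d = −ln(1 − 0.375000) = −ln(0.625000) = 0.4700.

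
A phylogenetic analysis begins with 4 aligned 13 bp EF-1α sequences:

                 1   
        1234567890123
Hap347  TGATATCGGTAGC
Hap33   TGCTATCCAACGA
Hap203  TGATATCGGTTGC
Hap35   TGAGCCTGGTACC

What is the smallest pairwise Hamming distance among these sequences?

1

Pairwise Hamming distances:
  Hap347 vs Hap33: 6
  Hap347 vs Hap203: 1
  Hap347 vs Hap35: 5
  Hap33 vs Hap203: 6
  Hap33 vs Hap35: 11
  Hap203 vs Hap35: 6
The smallest is 1, between Hap347 and Hap203.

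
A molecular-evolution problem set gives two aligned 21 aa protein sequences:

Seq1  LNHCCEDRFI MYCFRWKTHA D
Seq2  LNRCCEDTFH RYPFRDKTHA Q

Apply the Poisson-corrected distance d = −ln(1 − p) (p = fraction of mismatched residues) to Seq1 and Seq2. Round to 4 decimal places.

Mismatches occur at site 3 (H→R), site 8 (R→T), site 10 (I→H), site 11 (M→R), site 13 (C→P), site 16 (W→D), site 21 (D→Q).
p = 7/21 = 0.333333.
d = −ln(1 − 0.333333) = −ln(0.666667) = 0.4055.

0.4055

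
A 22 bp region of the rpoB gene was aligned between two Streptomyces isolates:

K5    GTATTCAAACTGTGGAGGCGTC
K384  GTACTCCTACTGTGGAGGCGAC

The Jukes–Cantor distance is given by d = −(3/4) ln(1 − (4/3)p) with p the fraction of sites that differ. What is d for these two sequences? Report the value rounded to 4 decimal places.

0.2082

Mismatches occur at site 4 (T↔C), site 7 (A↔C), site 8 (A↔T), site 21 (T↔A).
p = 4/22 = 0.181818.
d = −0.75 · ln(1 − (4/3)·0.181818) = −0.75 · ln(0.757576) = −0.75 · (-0.277631) = 0.2082.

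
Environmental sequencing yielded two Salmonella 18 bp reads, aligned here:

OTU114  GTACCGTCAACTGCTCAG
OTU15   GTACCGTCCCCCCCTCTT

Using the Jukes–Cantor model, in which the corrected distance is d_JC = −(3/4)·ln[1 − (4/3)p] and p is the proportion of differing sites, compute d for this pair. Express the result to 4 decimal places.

0.4408

Differing sites — 9:A/C; 10:A/C; 12:T/C; 13:G/C; 17:A/T; 18:G/T.
p = 6/18 = 0.333333.
d = −0.75 · ln(1 − (4/3)·0.333333) = −0.75 · ln(0.555556) = −0.75 · (-0.587786) = 0.4408.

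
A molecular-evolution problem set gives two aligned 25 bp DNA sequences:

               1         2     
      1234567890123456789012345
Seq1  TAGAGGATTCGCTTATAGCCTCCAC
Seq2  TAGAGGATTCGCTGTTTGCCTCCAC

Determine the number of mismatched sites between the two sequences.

3

Differing sites — 14:T/G; 15:A/T; 17:A/T.
That gives 3 mismatches out of 25 aligned sites, so the Hamming distance is 3.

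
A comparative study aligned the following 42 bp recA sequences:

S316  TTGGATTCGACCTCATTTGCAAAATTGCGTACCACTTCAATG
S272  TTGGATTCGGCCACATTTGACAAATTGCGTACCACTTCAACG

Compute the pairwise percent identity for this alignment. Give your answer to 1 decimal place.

Differing sites — 10:A/G; 13:T/A; 20:C/A; 21:A/C; 41:T/C.
37 of the 42 sites match, so the percent identity is 37/42 × 100 = 88.1%.

88.1%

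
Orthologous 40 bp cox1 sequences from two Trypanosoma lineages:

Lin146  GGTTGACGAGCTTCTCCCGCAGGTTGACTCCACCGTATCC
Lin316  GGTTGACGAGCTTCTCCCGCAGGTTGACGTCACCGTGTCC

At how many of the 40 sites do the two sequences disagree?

Mismatches occur at site 29 (T/G), site 30 (C/T), site 37 (A/G).
That gives 3 mismatches out of 40 aligned sites, so the Hamming distance is 3.

3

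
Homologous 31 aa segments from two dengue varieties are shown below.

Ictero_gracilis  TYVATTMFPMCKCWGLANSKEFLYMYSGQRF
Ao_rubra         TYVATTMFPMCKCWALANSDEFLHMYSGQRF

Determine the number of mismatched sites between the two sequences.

Differing sites — 15:G/A; 20:K/D; 24:Y/H.
That gives 3 mismatches out of 31 aligned sites, so the Hamming distance is 3.

3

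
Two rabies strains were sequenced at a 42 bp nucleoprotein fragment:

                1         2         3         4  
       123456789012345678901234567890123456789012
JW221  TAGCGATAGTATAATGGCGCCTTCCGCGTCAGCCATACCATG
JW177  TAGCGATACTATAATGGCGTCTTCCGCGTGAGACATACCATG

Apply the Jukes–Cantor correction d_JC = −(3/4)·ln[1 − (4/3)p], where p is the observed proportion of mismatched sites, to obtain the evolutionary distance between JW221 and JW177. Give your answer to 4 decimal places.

0.1019

Mismatches occur at site 9 (G→C), site 20 (C→T), site 30 (C→G), site 33 (C→A).
p = 4/42 = 0.095238.
d = −0.75 · ln(1 − (4/3)·0.095238) = −0.75 · ln(0.873016) = −0.75 · (-0.135801) = 0.1019.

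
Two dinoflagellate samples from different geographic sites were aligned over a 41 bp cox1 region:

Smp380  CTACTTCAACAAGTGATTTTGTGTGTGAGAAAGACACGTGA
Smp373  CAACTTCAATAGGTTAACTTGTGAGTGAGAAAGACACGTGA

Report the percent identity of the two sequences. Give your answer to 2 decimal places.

Mismatches occur at site 2 (T/A), site 10 (C/T), site 12 (A/G), site 15 (G/T), site 17 (T/A), site 18 (T/C), site 24 (T/A).
34 of the 41 sites match, so the percent identity is 34/41 × 100 = 82.93%.

82.93%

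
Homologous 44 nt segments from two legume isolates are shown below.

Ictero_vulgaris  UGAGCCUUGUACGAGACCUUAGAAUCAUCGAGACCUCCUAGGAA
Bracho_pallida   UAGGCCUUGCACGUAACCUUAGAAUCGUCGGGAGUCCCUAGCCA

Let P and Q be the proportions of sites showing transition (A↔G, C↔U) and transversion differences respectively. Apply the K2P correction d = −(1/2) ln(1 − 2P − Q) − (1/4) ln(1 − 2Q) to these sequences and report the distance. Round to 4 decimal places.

The sequences differ at positions 2 (G/A, transition), 3 (A/G, transition), 10 (U/C, transition), 14 (A/U, transversion), 15 (G/A, transition), 27 (A/G, transition), 31 (A/G, transition), 34 (C/G, transversion), 35 (C/U, transition), 36 (U/C, transition), 42 (G/C, transversion), 43 (A/C, transversion).
Of the 12 differences, 8 transitions and 4 transversions over 44 sites: P = 8/44 = 0.181818, Q = 4/44 = 0.090909.
d = −0.5·ln(0.545455) − 0.25·ln(0.818182) = −0.5·(-0.606135) − 0.25·(-0.200670) = 0.3532.

0.3532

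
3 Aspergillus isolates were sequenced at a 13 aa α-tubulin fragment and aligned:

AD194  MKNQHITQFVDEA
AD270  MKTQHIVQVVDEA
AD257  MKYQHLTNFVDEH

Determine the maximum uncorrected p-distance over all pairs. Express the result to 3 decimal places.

Pairwise Hamming distances:
  AD194 vs AD270: 3
  AD194 vs AD257: 4
  AD270 vs AD257: 6
The largest is 6 mismatches, between AD270 and AD257; p = 6/13 = 0.462.

0.462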